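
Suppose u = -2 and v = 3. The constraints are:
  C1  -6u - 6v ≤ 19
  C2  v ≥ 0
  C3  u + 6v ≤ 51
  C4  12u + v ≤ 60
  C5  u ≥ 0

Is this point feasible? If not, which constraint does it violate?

not feasible — violates C5

Constraint C5: u = -2, which is not ≥ 0. All other constraints are satisfied.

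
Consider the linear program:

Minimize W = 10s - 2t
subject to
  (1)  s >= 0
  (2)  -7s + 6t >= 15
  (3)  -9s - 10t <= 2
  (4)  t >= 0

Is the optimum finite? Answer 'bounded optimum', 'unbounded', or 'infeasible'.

unbounded

From the feasible point (0, 5/2), moving in the direction (0, 1) keeps every constraint satisfied while W decreases without bound.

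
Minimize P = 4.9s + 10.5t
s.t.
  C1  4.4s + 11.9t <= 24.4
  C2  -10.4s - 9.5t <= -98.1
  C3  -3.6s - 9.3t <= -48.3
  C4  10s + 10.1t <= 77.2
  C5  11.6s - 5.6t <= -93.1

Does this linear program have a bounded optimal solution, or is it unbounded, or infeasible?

infeasible

The boundaries 10s + 10.1t = 77.2 and 11.6s - 5.6t = -93.1 meet at (-16933/5772, 15221/1443), but that point violates 4.4s + 11.9t ≤ 24.4. Every candidate vertex is excluded by some other constraint, so the feasible region is empty.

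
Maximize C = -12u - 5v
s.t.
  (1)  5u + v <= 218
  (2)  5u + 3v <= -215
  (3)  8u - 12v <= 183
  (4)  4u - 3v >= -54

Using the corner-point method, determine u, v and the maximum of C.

Feasible corners and C = -12u - 5v:
  (-677/28, -2635/84) → C = 37547/84
  (-269/9, -590/27) → C = 12634/27
  (-399/8, -97/2) → C = 841

The optimum lies where 8u - 12v = 183 and 4u - 3v = -54.
Solving simultaneously gives u = -399/8, v = -97/2.

u = -399/8, v = -97/2, maximum C = 841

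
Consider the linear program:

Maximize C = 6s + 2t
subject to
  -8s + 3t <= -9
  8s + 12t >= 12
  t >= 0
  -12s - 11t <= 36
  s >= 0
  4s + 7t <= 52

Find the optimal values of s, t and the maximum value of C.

s = 13, t = 0, maximum C = 78

Vertices and C = 6s + 2t:
  (6/5, 1/5) → C = 38/5
  (219/68, 95/17) → C = 61/2
  (3/2, 0) → C = 9
  (13, 0) → C = 78

The binding constraints are t = 0 and 4s + 7t = 52.
Solving simultaneously gives s = 13, t = 0.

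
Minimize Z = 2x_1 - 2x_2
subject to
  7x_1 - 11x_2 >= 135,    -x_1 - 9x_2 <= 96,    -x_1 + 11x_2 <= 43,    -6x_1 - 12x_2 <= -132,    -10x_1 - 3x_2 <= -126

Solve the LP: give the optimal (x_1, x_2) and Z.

x_1 = 512/25, x_2 = 19/25, minimum Z = 986/25

Corner points and Z = 2x_1 - 2x_2:
  (89/3, 218/33) → Z = 1522/33
  (512/25, 19/25) → Z = 986/25
  (390/7, -118/7) → Z = 1016/7
The feasible region is unbounded (it extends along (11, 1), (9, -1)), but Z strictly increases along every unbounded feasible direction, so there is no improving ray and the minimum is attained at a vertex.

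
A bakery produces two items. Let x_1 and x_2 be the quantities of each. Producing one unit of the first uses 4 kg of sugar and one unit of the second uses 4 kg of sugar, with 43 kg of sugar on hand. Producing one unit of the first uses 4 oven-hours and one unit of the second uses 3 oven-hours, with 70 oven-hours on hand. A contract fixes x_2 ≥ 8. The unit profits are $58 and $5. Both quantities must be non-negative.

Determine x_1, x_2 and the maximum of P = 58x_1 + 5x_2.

x_1 = 11/4, x_2 = 8, maximum P = 399/2

Feasible corners and P = 58x_1 + 5x_2:
  (0, 43/4) → P = 215/4
  (0, 8) → P = 40
  (11/4, 8) → P = 399/2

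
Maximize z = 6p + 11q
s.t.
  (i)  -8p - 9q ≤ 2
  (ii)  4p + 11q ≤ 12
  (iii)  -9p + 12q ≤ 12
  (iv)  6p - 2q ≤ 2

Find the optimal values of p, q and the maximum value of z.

p = 23/37, q = 32/37, maximum z = 490/37

Extreme points and z = 6p + 11q:
  (-44/59, 26/59) → z = 22/59
  (1/5, -2/5) → z = -16/5
  (4/49, 52/49) → z = 596/49
  (23/37, 32/37) → z = 490/37

At the optimal vertex, 4p + 11q = 12 and 6p - 2q = 2.
Solving simultaneously gives p = 23/37, q = 32/37.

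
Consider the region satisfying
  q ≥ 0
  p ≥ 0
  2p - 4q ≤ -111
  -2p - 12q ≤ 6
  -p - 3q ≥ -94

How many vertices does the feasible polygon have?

The feasible vertices (each the meet of two boundaries and inside every other half-plane) are:
  (0, 111/4)
  (0, 94/3)
  (43/10, 299/10)

3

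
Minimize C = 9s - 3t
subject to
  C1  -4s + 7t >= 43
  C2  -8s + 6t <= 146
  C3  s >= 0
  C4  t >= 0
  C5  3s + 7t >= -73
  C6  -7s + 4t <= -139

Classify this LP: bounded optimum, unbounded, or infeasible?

bounded optimum

Corner points and C = 9s - 3t:
  (1145/33, 857/33) → C = 2578/11
  (709/5, 1067/5) → C = 636
The feasible region has finitely many vertices and no improving ray; the minimum is 2578/11 at (1145/33, 857/33).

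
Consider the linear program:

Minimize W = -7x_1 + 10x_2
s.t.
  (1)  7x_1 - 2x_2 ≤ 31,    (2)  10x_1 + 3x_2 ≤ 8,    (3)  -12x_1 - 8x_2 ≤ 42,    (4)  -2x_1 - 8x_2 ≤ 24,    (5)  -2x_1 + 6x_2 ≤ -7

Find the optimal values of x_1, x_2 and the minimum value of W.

Vertices and W = -7x_1 + 10x_2:
  (68/37, -128/37) → W = -1756/37
  (23/22, -9/11) → W = -31/2
  (-9/5, -51/20) → W = -129/10
  (-49/22, -21/11) → W = -7/2

x_1 = 68/37, x_2 = -128/37, minimum W = -1756/37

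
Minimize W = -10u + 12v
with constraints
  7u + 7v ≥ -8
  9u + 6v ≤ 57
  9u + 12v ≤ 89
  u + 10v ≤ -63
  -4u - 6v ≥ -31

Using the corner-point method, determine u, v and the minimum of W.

u = 149/7, v = -157/7, minimum W = -482

Extreme points and W = -10u + 12v:
  (149/7, -157/7) → W = -482
  (361/63, -433/63) → W = -1258/9
  (79/7, -52/7) → W = -202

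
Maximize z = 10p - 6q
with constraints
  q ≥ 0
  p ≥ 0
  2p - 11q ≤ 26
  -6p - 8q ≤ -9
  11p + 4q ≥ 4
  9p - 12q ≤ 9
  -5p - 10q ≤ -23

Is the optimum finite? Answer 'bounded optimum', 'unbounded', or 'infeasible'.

From the feasible point (0, 23/10), moving in the direction (12, 9) keeps every constraint satisfied while z increases without bound.

unbounded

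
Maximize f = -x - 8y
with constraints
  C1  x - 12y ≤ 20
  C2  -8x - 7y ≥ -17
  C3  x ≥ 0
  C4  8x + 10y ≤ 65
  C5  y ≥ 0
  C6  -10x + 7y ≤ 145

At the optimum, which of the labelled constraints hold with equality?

C3 and C5

Feasible corners and f = -x - 8y:
  (0, 17/7) → f = -136/7
  (17/8, 0) → f = -17/8
  (0, 0) → f = 0

The maximum is at (0, 0). Substituting into each constraint, equality holds for C3 and C5; the remaining constraints have slack.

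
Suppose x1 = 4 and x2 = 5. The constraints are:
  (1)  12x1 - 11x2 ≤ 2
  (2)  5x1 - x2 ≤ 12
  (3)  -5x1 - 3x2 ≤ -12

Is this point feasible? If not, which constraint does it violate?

not feasible — violates (2)

Constraint (2): 5x1 - x2 = 15, which is not ≤ 12. All other constraints are satisfied.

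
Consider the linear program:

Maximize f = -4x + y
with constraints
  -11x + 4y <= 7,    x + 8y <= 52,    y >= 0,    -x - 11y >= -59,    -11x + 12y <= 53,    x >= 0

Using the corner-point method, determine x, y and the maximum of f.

Corner points and f = -4x + y:
  (159/125, 656/125) → f = 4/25
  (0, 7/4) → f = 7/4
  (52, 0) → f = -208
  (100/3, 7/3) → f = -131
  (0, 0) → f = 0

x = 0, y = 7/4, maximum f = 7/4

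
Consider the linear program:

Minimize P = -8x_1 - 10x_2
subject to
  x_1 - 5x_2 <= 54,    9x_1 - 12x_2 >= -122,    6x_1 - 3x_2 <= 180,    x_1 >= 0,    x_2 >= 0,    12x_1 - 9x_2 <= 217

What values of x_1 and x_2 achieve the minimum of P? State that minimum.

Extreme points and P = -8x_1 - 10x_2:
  (842/15, 784/15) → P = -14576/15
  (0, 61/6) → P = -305/3
  (323/6, 143/3) → P = -2722/3
  (0, 0) → P = 0
  (217/12, 0) → P = -434/3

x_1 = 842/15, x_2 = 784/15, minimum P = -14576/15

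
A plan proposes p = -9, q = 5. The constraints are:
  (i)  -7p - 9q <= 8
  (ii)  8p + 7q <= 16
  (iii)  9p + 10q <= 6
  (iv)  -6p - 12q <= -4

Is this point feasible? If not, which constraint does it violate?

Constraint (i): -7p - 9q = 18, which is not ≤ 8. All other constraints are satisfied.

not feasible — violates (i)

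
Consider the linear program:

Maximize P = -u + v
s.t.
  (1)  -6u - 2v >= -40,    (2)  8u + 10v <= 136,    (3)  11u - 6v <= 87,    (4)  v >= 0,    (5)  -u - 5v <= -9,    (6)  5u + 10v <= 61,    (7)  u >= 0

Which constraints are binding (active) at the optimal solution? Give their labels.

(6) and (7)

Corner points and P = -u + v:
  (13/2, 1/2) → P = -6
  (139/25, 83/25) → P = -56/25
  (0, 9/5) → P = 9/5
  (0, 61/10) → P = 61/10

The maximum is at (0, 61/10). Substituting into each constraint, equality holds for (6) and (7); the remaining constraints have slack.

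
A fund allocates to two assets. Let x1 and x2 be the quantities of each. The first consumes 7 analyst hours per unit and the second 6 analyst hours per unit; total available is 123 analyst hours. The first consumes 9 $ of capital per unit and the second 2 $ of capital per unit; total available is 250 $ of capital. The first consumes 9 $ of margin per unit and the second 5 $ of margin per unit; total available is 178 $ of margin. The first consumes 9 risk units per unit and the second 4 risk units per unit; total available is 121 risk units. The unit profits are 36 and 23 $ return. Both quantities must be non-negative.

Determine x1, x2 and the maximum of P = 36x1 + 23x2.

x1 = 9, x2 = 10, maximum P = 554

Feasible corners and P = 36x1 + 23x2:
  (0, 0) → P = 0
  (0, 41/2) → P = 943/2
  (121/9, 0) → P = 484
  (9, 10) → P = 554

The optimum lies where 7x1 + 6x2 = 123 and 9x1 + 4x2 = 121.
Solving simultaneously gives x1 = 9, x2 = 10.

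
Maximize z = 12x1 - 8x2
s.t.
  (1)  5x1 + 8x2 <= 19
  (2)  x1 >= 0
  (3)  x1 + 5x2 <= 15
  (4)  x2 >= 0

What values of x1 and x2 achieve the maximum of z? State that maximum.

Extreme points and z = 12x1 - 8x2:
  (0, 19/8) → z = -19
  (19/5, 0) → z = 228/5
  (0, 0) → z = 0

x1 = 19/5, x2 = 0, maximum z = 228/5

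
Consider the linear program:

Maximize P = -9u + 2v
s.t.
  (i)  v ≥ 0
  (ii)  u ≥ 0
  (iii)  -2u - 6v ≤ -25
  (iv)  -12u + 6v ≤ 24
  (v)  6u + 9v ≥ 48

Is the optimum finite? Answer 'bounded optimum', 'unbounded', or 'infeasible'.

Feasible corners and P = -9u + 2v:
  (25/2, 0) → P = -225/2
  (7/2, 3) → P = -51/2
  (1/2, 5) → P = 11/2
The feasible region has finitely many vertices and no improving ray; the maximum is 11/2 at (1/2, 5).

bounded optimum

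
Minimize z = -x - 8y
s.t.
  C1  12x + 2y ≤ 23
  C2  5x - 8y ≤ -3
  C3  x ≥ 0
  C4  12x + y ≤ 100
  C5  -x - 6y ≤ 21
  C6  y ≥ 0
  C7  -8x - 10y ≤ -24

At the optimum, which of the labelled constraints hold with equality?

C1 and C3

Feasible corners and z = -x - 8y:
  (89/53, 151/106) → z = -693/53
  (0, 23/2) → z = -92
  (27/19, 24/19) → z = -219/19
  (0, 12/5) → z = -96/5

The minimum is at (0, 23/2). Substituting into each constraint, equality holds for C1 and C3; the remaining constraints have slack.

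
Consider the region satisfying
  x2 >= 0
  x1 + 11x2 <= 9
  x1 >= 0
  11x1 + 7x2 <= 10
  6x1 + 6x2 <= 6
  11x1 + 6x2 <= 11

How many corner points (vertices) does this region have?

Of the 15 pairwise boundary intersections, those satisfying every inequality are:
  (0, 0)
  (10/11, 0)
  (0, 9/11)
  (1/5, 4/5)
  (3/4, 1/4)

5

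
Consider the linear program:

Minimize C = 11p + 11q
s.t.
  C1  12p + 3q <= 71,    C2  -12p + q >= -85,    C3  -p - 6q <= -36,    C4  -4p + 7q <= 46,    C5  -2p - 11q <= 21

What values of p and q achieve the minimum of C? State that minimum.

p = -24/31, q = 190/31, minimum C = 1826/31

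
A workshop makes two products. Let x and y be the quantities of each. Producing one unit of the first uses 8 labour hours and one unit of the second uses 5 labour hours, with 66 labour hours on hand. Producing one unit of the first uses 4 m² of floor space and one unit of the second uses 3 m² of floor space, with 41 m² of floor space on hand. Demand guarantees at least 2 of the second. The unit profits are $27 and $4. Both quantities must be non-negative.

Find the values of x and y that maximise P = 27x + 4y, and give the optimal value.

Vertices and P = 27x + 4y:
  (0, 66/5) → P = 264/5
  (0, 2) → P = 8
  (7, 2) → P = 197

The binding constraints are 8x + 5y = 66 and y = 2.
Solving simultaneously gives x = 7, y = 2.

x = 7, y = 2, maximum P = 197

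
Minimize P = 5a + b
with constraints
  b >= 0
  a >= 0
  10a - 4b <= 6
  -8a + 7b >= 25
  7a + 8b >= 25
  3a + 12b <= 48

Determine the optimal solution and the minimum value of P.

a = 0, b = 25/7, minimum P = 25/7

Vertices and P = 5a + b:
  (0, 25/7) → P = 25/7
  (0, 4) → P = 4
  (4/13, 51/13) → P = 71/13

At the optimal vertex, a = 0 and -8a + 7b = 25.
Solving simultaneously gives a = 0, b = 25/7.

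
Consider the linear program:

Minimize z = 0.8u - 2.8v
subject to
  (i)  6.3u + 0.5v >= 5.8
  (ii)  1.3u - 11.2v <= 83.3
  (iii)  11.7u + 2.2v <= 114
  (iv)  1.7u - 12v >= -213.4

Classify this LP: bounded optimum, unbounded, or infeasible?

bounded optimum

Feasible corners and z = 0.8u - 2.8v:
  (10661/7121, -51725/7121) → z = 766794/35605
  (-742/1529, 135428/7645) → z = -173712/3475
  (73003/6695, -6357/1030) → z = 870499/33475
  (44926/7207, 134529/7207) → z = -1703702/36035
The feasible region has finitely many vertices and no improving ray; the minimum is -173712/3475 at (-742/1529, 135428/7645).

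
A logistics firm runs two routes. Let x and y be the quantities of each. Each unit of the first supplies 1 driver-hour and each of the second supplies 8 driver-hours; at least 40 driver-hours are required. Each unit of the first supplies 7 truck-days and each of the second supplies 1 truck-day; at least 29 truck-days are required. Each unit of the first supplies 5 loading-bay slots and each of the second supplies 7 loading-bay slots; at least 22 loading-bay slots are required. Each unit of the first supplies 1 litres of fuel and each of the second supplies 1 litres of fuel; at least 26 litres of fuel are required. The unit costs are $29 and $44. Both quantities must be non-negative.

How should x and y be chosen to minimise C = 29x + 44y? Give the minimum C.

x = 24, y = 2, minimum C = 784

Feasible corners and C = 29x + 44y:
  (0, 29) → C = 1276
  (40, 0) → C = 1160
  (24, 2) → C = 784
  (1/2, 51/2) → C = 2273/2
The feasible region is unbounded (it extends along (0, 1), (1, 0)), but C strictly increases along every unbounded feasible direction, so there is no improving ray and the minimum is attained at a vertex.

The binding constraints are x + 8y = 40 and x + y = 26.
Solving simultaneously gives x = 24, y = 2.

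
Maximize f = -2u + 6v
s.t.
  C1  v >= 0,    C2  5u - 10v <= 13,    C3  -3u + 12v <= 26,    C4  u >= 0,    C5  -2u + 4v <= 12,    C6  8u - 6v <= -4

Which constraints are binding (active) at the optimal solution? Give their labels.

C3 and C4

Feasible corners and f = -2u + 6v:
  (0, 13/6) → f = 13
  (18/13, 98/39) → f = 160/13
  (0, 2/3) → f = 4

The maximum is at (0, 13/6). Substituting into each constraint, equality holds for C3 and C4; the remaining constraints have slack.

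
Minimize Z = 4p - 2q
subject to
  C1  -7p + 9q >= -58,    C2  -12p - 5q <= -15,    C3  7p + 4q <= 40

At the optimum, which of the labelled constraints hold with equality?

Corner points and Z = 4p - 2q:
  (425/143, -591/143) → Z = 262/13
  (592/91, -18/13) → Z = 2620/91
  (-140/13, 375/13) → Z = -1310/13

The minimum is at (-140/13, 375/13). Substituting into each constraint, equality holds for C2 and C3; the remaining constraints have slack.

C2 and C3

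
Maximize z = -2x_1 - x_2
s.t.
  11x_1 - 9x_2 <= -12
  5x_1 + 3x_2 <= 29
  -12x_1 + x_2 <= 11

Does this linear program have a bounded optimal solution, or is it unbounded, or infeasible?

Corner points and z = -2x_1 - x_2:
  (75/26, 379/78) → z = -829/78
  (-87/97, 23/97) → z = 151/97
  (-4/41, 403/41) → z = -395/41
The feasible region has finitely many vertices and no improving ray; the maximum is 151/97 at (-87/97, 23/97).

bounded optimum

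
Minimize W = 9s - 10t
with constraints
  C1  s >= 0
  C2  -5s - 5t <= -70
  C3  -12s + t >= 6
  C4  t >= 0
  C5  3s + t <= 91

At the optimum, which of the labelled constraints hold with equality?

C1 and C5

Feasible corners and W = 9s - 10t:
  (0, 14) → W = -140
  (0, 91) → W = -910
  (8/13, 174/13) → W = -1668/13
  (17/3, 74) → W = -689

The minimum is at (0, 91). Substituting into each constraint, equality holds for C1 and C5; the remaining constraints have slack.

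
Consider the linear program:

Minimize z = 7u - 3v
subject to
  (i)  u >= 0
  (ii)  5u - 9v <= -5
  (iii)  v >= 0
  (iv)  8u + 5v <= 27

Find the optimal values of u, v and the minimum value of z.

Corner points and z = 7u - 3v:
  (0, 5/9) → z = -5/3
  (0, 27/5) → z = -81/5
  (218/97, 175/97) → z = 1001/97

The optimum lies where u = 0 and 8u + 5v = 27.
Solving simultaneously gives u = 0, v = 27/5.

u = 0, v = 27/5, minimum z = -81/5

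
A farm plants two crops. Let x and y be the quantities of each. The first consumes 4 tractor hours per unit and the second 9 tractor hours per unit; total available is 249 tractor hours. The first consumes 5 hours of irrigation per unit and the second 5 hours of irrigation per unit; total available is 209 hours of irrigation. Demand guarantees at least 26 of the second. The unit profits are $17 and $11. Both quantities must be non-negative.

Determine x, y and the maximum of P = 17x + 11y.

Corner points and P = 17x + 11y:
  (0, 83/3) → P = 913/3
  (0, 26) → P = 286
  (15/4, 26) → P = 1399/4

At the optimal vertex, 4x + 9y = 249 and y = 26.
Solving simultaneously gives x = 15/4, y = 26.

x = 15/4, y = 26, maximum P = 1399/4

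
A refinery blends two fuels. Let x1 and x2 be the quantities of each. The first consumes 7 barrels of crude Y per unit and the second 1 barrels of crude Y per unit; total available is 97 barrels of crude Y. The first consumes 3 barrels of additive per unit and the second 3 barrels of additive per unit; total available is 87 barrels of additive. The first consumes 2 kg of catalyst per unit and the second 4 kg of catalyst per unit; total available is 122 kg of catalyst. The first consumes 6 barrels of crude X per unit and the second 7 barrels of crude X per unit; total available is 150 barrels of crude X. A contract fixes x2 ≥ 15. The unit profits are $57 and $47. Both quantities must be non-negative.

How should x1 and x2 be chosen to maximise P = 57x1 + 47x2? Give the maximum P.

x1 = 15/2, x2 = 15, maximum P = 2265/2

Vertices and P = 57x1 + 47x2:
  (0, 150/7) → P = 7050/7
  (0, 15) → P = 705
  (15/2, 15) → P = 2265/2

The binding constraints are 6x1 + 7x2 = 150 and x2 = 15.
Solving simultaneously gives x1 = 15/2, x2 = 15.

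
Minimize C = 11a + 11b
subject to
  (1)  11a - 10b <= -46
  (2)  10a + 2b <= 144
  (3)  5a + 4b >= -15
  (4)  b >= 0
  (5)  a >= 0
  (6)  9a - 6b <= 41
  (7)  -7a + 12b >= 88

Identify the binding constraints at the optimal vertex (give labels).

(5) and (7)

Feasible corners and C = 11a + 11b:
  (674/61, 1022/61) → C = 18656/61
  (164/31, 323/31) → C = 5357/31
  (0, 72) → C = 792
  (0, 22/3) → C = 242/3

The minimum is at (0, 22/3). Substituting into each constraint, equality holds for (5) and (7); the remaining constraints have slack.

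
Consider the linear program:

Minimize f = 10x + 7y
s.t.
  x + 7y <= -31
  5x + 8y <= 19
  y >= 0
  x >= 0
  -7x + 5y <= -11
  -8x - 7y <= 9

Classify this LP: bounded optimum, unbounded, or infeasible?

infeasible

The boundaries x + 7y = -31 and 5x + 8y = 19 meet at (127/9, -58/9), but that point violates y ≥ 0. Every candidate vertex is excluded by some other constraint, so the feasible region is empty.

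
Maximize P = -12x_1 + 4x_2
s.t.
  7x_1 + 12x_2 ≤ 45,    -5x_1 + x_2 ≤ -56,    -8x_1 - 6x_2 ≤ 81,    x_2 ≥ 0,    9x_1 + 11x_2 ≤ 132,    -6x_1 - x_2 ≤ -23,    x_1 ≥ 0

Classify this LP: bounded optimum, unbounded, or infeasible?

The boundaries 7x_1 + 12x_2 = 45 and -5x_1 + x_2 = -56 meet at (717/67, -167/67), but that point violates x_2 ≥ 0. Every candidate vertex is excluded by some other constraint, so the feasible region is empty.

infeasible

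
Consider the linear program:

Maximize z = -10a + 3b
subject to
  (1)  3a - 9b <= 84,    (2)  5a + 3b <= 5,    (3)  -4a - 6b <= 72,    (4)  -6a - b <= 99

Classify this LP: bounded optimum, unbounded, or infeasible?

bounded optimum

Feasible corners and z = -10a + 3b:
  (11/2, -15/2) → z = -155/2
  (-8/3, -92/9) → z = -4
  (-302/13, 525/13) → z = 4595/13
  (-261/16, -9/8) → z = 639/4
The feasible region has finitely many vertices and no improving ray; the maximum is 4595/13 at (-302/13, 525/13).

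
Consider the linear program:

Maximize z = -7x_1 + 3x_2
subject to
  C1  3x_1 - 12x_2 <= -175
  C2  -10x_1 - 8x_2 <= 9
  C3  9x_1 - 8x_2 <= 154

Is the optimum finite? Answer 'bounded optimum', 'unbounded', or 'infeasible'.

unbounded

From the feasible point (-377/36, 1723/144), moving in the direction (-8, 10) keeps every constraint satisfied while z increases without bound.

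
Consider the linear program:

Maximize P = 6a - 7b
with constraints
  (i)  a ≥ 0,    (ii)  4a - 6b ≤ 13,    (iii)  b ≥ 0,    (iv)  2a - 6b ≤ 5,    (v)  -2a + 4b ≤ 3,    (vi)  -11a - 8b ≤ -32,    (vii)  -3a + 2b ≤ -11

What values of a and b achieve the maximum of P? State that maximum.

a = 35/2, b = 19/2, maximum P = 77/2

Corner points and P = 6a - 7b:
  (4, 1/2) → P = 41/2
  (35/2, 19/2) → P = 77/2
  (25/4, 31/8) → P = 83/8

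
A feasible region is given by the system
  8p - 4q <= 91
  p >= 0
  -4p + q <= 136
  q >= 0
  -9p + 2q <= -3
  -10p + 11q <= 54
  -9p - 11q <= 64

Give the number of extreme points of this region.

4

The feasible vertices (each the meet of two boundaries and inside every other half-plane) are:
  (91/8, 0)
  (1217/48, 671/24)
  (1/3, 0)
  (141/79, 516/79)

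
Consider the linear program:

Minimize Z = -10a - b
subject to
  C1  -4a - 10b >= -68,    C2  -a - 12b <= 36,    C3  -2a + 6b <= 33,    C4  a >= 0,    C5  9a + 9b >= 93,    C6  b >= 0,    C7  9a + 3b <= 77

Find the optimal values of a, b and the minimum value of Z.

Vertices and Z = -10a - b:
  (53/9, 40/9) → Z = -190/3
  (283/39, 152/39) → Z = -994/13
  (23/3, 8/3) → Z = -238/3

The binding constraints are 9a + 9b = 93 and 9a + 3b = 77.
Solving simultaneously gives a = 23/3, b = 8/3.

a = 23/3, b = 8/3, minimum Z = -238/3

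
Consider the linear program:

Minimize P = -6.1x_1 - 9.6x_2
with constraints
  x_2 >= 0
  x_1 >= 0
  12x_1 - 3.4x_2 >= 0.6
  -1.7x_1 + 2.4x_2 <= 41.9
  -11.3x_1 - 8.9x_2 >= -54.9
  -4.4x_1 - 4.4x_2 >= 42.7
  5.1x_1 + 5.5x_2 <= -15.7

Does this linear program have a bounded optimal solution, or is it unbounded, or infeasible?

The boundaries x_1 = 0 and -4.4x_1 - 4.4x_2 = 42.7 meet at (0, -427/44), but that point violates x_2 ≥ 0. Every candidate vertex is excluded by some other constraint, so the feasible region is empty.

infeasible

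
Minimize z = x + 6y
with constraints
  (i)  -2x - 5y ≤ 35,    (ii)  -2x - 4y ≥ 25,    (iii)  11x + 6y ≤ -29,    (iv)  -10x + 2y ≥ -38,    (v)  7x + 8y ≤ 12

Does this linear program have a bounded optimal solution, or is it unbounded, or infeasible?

bounded optimum

Feasible corners and z = x + 6y:
  (65/43, -327/43) → z = -1897/43
  (17/16, -217/32) → z = -317/8
The feasible region has finitely many vertices and no improving ray; the minimum is -1897/43 at (65/43, -327/43).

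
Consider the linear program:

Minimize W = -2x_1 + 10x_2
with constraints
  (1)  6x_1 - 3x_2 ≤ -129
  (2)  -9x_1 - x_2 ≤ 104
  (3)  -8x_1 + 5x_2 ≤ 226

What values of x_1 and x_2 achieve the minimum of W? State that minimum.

Vertices and W = -2x_1 + 10x_2:
  (-147/11, 179/11) → W = 2084/11
  (11/2, 54) → W = 529
  (-746/53, 1202/53) → W = 13512/53

The binding constraints are 6x_1 - 3x_2 = -129 and -9x_1 - x_2 = 104.
Solving simultaneously gives x_1 = -147/11, x_2 = 179/11.

x_1 = -147/11, x_2 = 179/11, minimum W = 2084/11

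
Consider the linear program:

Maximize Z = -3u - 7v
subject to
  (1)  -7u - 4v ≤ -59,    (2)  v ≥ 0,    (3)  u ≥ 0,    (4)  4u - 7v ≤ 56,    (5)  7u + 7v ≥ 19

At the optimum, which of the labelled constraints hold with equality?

(1) and (2)

Extreme points and Z = -3u - 7v:
  (59/7, 0) → Z = -177/7
  (0, 59/4) → Z = -413/4
  (14, 0) → Z = -42
The feasible region is unbounded (it extends along (0, 1), (7, 4)), but Z strictly decreases along every unbounded feasible direction, so there is no improving ray and the maximum is attained at a vertex.

The maximum is at (59/7, 0). Substituting into each constraint, equality holds for (1) and (2); the remaining constraints have slack.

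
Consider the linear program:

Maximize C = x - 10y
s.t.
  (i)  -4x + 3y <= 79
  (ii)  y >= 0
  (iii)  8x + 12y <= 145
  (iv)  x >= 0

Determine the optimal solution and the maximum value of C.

Corner points and C = x - 10y:
  (145/8, 0) → C = 145/8
  (0, 0) → C = 0
  (0, 145/12) → C = -725/6

The binding constraints are y = 0 and 8x + 12y = 145.
Solving simultaneously gives x = 145/8, y = 0.

x = 145/8, y = 0, maximum C = 145/8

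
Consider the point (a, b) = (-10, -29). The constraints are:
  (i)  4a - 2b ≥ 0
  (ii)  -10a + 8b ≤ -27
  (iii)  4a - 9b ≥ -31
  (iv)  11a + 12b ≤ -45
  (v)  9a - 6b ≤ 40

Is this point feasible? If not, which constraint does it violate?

Constraint (v): 9a - 6b = 84, which is not ≤ 40. All other constraints are satisfied.

not feasible — violates (v)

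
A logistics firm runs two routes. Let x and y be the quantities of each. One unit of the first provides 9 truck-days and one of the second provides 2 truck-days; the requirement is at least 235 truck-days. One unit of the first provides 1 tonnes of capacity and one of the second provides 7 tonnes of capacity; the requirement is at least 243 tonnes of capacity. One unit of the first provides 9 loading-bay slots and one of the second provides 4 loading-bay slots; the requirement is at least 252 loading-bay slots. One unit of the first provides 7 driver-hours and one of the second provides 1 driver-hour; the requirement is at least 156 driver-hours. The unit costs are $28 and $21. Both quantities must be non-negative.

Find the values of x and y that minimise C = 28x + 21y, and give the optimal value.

x = 19, y = 32, minimum C = 1204

The feasible region is unbounded (it extends along (0, 1), (1, 0)), but C strictly increases along every unbounded feasible direction, so there is no improving ray and the minimum is attained at a vertex.

The binding constraints are 9x + 2y = 235 and x + 7y = 243.
Solving simultaneously gives x = 19, y = 32.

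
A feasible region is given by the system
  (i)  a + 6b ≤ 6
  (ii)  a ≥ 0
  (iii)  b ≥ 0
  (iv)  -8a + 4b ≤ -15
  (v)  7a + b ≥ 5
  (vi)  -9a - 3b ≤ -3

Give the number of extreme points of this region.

3

The feasible vertices (each the meet of two boundaries and inside every other half-plane) are:
  (6, 0)
  (57/26, 33/52)
  (15/8, 0)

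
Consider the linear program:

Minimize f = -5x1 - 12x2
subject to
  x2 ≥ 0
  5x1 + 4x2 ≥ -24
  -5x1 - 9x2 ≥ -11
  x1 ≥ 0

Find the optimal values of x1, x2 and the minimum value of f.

Vertices and f = -5x1 - 12x2:
  (11/5, 0) → f = -11
  (0, 0) → f = 0
  (0, 11/9) → f = -44/3

The binding constraints are -5x1 - 9x2 = -11 and x1 = 0.
Solving simultaneously gives x1 = 0, x2 = 11/9.

x1 = 0, x2 = 11/9, minimum f = -44/3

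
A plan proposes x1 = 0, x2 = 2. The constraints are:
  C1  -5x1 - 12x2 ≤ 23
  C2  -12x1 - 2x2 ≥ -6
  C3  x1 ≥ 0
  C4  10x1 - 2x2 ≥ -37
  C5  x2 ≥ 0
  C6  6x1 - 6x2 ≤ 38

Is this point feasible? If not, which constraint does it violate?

feasible

C1: -24 ≤ 23 ✓
C2: -4 ≥ -6 ✓
C3: 0 ≥ 0 ✓
C4: -4 ≥ -37 ✓
C5: 2 ≥ 0 ✓
C6: -12 ≤ 38 ✓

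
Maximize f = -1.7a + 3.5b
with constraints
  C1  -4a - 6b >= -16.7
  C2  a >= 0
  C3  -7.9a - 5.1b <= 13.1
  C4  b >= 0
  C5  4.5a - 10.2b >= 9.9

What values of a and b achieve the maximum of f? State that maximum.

Extreme points and f = -1.7a + 3.5b:
  (167/40, 0) → f = -2839/400
  (3829/1130, 237/452) → f = -88711/22600
  (11/5, 0) → f = -187/50

a = 2.2, b = 0, maximum f = -3.74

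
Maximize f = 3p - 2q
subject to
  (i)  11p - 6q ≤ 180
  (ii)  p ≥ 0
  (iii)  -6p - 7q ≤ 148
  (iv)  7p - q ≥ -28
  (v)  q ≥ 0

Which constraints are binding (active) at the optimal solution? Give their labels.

Corner points and f = 3p - 2q:
  (180/11, 0) → f = 540/11
  (0, 28) → f = -56
  (0, 0) → f = 0
The feasible region is unbounded (it extends along (6, 11), (1, 7)), but f strictly decreases along every unbounded feasible direction, so there is no improving ray and the maximum is attained at a vertex.

The maximum is at (180/11, 0). Substituting into each constraint, equality holds for (i) and (v); the remaining constraints have slack.

(i) and (v)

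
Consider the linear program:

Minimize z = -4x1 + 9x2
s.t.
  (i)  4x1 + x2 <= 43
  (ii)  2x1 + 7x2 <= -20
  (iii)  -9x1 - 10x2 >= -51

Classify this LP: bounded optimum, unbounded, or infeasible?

From the feasible point (321/26, -83/13), moving in the direction (1, -4) keeps every constraint satisfied while z decreases without bound.

unbounded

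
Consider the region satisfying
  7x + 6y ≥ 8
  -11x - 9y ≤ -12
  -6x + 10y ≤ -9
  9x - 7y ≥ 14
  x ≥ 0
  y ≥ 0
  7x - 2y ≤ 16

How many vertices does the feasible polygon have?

Intersecting each pair of boundary lines and keeping only the points that satisfy every inequality leaves:
  (77/48, 1/16)
  (71/29, 33/58)
  (14/9, 0)
  (16/7, 0)

4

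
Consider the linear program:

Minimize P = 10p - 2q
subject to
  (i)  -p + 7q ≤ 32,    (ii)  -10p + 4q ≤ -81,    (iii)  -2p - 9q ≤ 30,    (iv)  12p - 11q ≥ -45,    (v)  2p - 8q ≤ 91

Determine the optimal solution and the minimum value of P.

Extreme points and P = 10p - 2q:
  (695/66, 401/66) → P = 3074/33
  (893/6, 155/6) → P = 4310/3
  (87/14, -33/7) → P = 501/7
  (579/34, -121/17) → P = 3137/17

At the optimal vertex, -10p + 4q = -81 and -2p - 9q = 30.
Solving simultaneously gives p = 87/14, q = -33/7.

p = 87/14, q = -33/7, minimum P = 501/7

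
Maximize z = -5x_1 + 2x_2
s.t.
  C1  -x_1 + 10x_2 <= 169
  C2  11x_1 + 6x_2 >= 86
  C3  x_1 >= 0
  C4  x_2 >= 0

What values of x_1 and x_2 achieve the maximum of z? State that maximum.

x_1 = 0, x_2 = 169/10, maximum z = 169/5

Extreme points and z = -5x_1 + 2x_2:
  (0, 169/10) → z = 169/5
  (0, 43/3) → z = 86/3
  (86/11, 0) → z = -430/11
The feasible region is unbounded (it extends along (10, 1), (1, 0)), but z strictly decreases along every unbounded feasible direction, so there is no improving ray and the maximum is attained at a vertex.

At the optimal vertex, -x_1 + 10x_2 = 169 and x_1 = 0.
Solving simultaneously gives x_1 = 0, x_2 = 169/10.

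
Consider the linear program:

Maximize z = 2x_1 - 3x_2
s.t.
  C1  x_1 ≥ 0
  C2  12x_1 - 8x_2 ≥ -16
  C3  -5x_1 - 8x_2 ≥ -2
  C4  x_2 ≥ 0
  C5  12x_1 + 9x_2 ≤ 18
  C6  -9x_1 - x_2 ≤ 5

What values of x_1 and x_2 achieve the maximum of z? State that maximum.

Corner points and z = 2x_1 - 3x_2:
  (0, 1/4) → z = -3/4
  (0, 0) → z = 0
  (2/5, 0) → z = 4/5

At the optimal vertex, -5x_1 - 8x_2 = -2 and x_2 = 0.
Solving simultaneously gives x_1 = 2/5, x_2 = 0.

x_1 = 2/5, x_2 = 0, maximum z = 4/5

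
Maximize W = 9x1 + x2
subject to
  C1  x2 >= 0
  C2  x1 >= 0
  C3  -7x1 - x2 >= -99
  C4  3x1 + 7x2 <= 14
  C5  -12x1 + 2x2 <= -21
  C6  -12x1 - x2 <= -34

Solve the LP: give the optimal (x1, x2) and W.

x1 = 14/3, x2 = 0, maximum W = 42

Feasible corners and W = 9x1 + x2:
  (14/3, 0) → W = 42
  (17/6, 0) → W = 51/2
  (224/81, 22/27) → W = 694/27

The optimum lies where x2 = 0 and 3x1 + 7x2 = 14.
Solving simultaneously gives x1 = 14/3, x2 = 0.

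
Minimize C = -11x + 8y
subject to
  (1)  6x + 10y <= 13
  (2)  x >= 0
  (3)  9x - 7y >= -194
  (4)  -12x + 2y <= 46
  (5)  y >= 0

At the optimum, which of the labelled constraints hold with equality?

(1) and (5)

Feasible corners and C = -11x + 8y:
  (0, 13/10) → C = 52/5
  (13/6, 0) → C = -143/6
  (0, 0) → C = 0

The minimum is at (13/6, 0). Substituting into each constraint, equality holds for (1) and (5); the remaining constraints have slack.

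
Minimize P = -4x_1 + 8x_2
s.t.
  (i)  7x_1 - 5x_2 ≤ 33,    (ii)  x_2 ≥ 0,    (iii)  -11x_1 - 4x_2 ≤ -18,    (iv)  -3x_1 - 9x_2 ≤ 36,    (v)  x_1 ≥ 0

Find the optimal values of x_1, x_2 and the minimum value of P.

x_1 = 33/7, x_2 = 0, minimum P = -132/7

Feasible corners and P = -4x_1 + 8x_2:
  (33/7, 0) → P = -132/7
  (18/11, 0) → P = -72/11
  (0, 9/2) → P = 36
The feasible region is unbounded (it extends along (0, 1), (5, 7)), but P strictly increases along every unbounded feasible direction, so there is no improving ray and the minimum is attained at a vertex.

At the optimal vertex, 7x_1 - 5x_2 = 33 and x_2 = 0.
Solving simultaneously gives x_1 = 33/7, x_2 = 0.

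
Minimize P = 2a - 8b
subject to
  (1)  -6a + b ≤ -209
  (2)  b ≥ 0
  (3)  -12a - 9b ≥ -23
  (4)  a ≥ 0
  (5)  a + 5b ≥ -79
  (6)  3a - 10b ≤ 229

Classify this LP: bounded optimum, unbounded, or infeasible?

infeasible

The boundaries -6a + b = -209 and b = 0 meet at (209/6, 0), but that point violates -12a - 9b ≥ -23. Every candidate vertex is excluded by some other constraint, so the feasible region is empty.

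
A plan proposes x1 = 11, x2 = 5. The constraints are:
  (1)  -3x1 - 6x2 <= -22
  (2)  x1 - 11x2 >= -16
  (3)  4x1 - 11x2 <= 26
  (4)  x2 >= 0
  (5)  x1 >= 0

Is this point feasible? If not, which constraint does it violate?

not feasible — violates (2)

Constraint (2): x1 - 11x2 = -44, which is not ≥ -16. All other constraints are satisfied.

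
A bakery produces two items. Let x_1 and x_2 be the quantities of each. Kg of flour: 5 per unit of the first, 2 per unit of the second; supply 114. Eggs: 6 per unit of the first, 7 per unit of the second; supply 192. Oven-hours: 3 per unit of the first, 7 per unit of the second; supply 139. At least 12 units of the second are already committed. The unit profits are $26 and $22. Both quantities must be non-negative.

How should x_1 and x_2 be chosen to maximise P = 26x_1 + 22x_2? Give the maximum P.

The optimum lies where 5x_1 + 2x_2 = 114 and 6x_1 + 7x_2 = 192.
Solving simultaneously gives x_1 = 18, x_2 = 12.

x_1 = 18, x_2 = 12, maximum P = 732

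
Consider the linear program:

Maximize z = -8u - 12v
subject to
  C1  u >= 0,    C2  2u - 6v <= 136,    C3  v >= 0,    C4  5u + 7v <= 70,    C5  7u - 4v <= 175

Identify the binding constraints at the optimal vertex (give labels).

C1 and C3

Corner points and z = -8u - 12v:
  (0, 0) → z = 0
  (0, 10) → z = -120
  (14, 0) → z = -112

The maximum is at (0, 0). Substituting into each constraint, equality holds for C1 and C3; the remaining constraints have slack.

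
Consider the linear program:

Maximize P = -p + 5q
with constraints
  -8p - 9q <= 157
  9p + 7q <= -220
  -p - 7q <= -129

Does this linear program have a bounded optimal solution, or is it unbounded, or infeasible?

From the feasible point (-2260/47, 1189/47), moving in the direction (-7, 9) keeps every constraint satisfied while P increases without bound.

unbounded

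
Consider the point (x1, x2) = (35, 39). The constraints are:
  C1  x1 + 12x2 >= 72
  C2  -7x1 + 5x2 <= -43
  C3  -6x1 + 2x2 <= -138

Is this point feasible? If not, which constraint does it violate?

Constraint C3: -6x1 + 2x2 = -132, which is not ≤ -138. All other constraints are satisfied.

not feasible — violates C3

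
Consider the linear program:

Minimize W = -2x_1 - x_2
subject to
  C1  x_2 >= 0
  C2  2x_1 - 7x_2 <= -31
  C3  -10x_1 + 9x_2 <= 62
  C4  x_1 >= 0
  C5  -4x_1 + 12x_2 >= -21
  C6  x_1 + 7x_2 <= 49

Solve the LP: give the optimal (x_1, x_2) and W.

Feasible corners and W = -2x_1 - x_2:
  (0, 31/7) → W = -31/7
  (6, 43/7) → W = -127/7
  (0, 62/9) → W = -62/9
  (7/79, 552/79) → W = -566/79

At the optimal vertex, 2x_1 - 7x_2 = -31 and x_1 + 7x_2 = 49.
Solving simultaneously gives x_1 = 6, x_2 = 43/7.

x_1 = 6, x_2 = 43/7, minimum W = -127/7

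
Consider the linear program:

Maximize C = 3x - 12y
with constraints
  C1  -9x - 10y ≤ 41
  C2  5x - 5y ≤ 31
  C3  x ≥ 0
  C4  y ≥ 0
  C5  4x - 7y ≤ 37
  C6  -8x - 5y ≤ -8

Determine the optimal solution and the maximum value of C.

The feasible region is unbounded (it extends along (0, 1), (1, 1)), but C strictly decreases along every unbounded feasible direction, so there is no improving ray and the maximum is attained at a vertex.

x = 31/5, y = 0, maximum C = 93/5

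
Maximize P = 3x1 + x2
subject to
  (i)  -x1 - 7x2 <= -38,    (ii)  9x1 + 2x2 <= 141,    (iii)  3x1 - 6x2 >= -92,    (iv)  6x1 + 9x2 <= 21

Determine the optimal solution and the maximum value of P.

Extreme points and P = 3x1 + x2:
  (-416/27, 206/27) → P = -1042/27
  (-65/11, 69/11) → P = -126/11
  (-78/7, 205/21) → P = -71/3

The binding constraints are -x1 - 7x2 = -38 and 6x1 + 9x2 = 21.
Solving simultaneously gives x1 = -65/11, x2 = 69/11.

x1 = -65/11, x2 = 69/11, maximum P = -126/11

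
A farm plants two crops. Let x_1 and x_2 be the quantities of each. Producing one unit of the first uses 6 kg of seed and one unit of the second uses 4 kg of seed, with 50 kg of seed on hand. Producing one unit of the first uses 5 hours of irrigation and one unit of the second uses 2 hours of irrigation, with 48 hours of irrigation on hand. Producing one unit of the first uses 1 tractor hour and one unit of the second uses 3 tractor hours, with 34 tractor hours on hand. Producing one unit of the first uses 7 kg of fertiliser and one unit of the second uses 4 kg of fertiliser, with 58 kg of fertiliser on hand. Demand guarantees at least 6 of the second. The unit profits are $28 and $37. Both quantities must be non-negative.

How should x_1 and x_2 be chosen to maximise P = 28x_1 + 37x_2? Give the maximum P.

x_1 = 1, x_2 = 11, maximum P = 435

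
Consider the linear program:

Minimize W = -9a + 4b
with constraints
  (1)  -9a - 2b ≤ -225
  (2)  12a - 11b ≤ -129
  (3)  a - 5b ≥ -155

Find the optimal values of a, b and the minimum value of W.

Feasible corners and W = -9a + 4b:
  (739/41, 1287/41) → W = -1503/41
  (815/47, 1620/47) → W = -855/47
  (1060/49, 1731/49) → W = -2616/49

At the optimal vertex, 12a - 11b = -129 and a - 5b = -155.
Solving simultaneously gives a = 1060/49, b = 1731/49.

a = 1060/49, b = 1731/49, minimum W = -2616/49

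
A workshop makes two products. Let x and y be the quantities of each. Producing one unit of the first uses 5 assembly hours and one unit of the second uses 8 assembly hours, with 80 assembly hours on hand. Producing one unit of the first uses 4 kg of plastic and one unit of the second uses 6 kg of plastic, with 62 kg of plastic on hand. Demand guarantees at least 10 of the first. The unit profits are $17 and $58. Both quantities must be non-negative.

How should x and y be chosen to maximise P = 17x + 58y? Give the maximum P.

Extreme points and P = 17x + 58y:
  (31/2, 0) → P = 527/2
  (10, 0) → P = 170
  (10, 11/3) → P = 1148/3

The binding constraints are 4x + 6y = 62 and x = 10.
Solving simultaneously gives x = 10, y = 11/3.

x = 10, y = 11/3, maximum P = 1148/3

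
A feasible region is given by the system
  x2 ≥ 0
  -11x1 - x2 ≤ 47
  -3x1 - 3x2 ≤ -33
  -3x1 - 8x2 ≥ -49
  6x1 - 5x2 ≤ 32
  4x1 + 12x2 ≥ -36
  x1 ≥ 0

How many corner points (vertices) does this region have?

Pairwise boundary intersections that survive every other constraint:
  (39/5, 16/5)
  (87/11, 34/11)
  (167/21, 22/7)

3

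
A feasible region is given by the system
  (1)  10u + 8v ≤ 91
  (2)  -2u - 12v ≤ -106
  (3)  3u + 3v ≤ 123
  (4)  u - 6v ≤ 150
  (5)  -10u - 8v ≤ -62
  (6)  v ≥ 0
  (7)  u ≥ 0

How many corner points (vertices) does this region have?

3

The feasible vertices (each the meet of two boundaries and inside every other half-plane) are:
  (61/26, 439/52)
  (0, 91/8)
  (0, 53/6)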